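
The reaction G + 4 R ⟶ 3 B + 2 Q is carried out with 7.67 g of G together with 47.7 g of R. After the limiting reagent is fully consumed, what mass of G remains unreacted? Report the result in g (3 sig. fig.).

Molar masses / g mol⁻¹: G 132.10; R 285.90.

2.16 g

n(G) = 7.670 / 132.10 = 0.05806 mol
n(R) = 47.70 / 285.90 = 0.1668 mol
n/ν for G = 0.05806/1 = 0.05806
n/ν for R = 0.1668/4 = 0.04170
Smallest n/ν is R → limiting reagent.
G consumed = (1/4) × 0.1668 = 0.04170 mol
G remaining = 0.05806 − 0.04170 = 0.01636 mol
mass = 0.01636 × 132.10 = 2.161 g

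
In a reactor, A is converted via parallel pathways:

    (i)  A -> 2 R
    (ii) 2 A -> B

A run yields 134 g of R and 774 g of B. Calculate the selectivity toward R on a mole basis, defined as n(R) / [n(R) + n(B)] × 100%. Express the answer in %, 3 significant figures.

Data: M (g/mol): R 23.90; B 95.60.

40.9 %

n(R) = 134 / 23.90 = 5.607 mol
n(B) = 774 / 95.60 = 8.096 mol
selectivity = 5.607/(5.607+8.096) × 100 = 40.92 %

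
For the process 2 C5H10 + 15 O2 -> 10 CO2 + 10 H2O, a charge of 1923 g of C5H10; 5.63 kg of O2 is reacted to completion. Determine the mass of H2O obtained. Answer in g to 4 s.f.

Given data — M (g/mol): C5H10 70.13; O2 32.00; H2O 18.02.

2114 g

n(C5H10) = 1923 / 70.13 = 27.42 mol
n(O2) = 5.630×1000 / 32.00 = 175.9 mol
n/ν for C5H10 = 27.42/2 = 13.71
n/ν for O2 = 175.9/15 = 11.73
Smallest n/ν is O2 → limiting reagent.
n(H2O) = (10/15) × 175.9 = 117.3 mol
mass = 117.3 × 18.02 = 2114 g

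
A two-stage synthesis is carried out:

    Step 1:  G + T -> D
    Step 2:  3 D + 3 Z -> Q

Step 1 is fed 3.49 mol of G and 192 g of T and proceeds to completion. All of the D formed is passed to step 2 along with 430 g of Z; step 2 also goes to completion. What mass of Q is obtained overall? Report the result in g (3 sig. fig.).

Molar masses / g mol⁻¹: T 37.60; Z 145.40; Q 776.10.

Step 1:
n(G) = 3.490 mol
n(T) = 192.0 / 37.60 = 5.106 mol
n/ν → G: 3.490, T: 5.106; G is limiting.
n(D) produced = (1/1) × 3.490 = 3.490 mol
Step 2:
n(D) available = 3.490 mol
n(Z) = 430.0 / 145.40 = 2.957 mol
n/ν → D: 1.163, Z: 0.9857; Z is limiting.
n(Q) = (1/3) × 2.957 = 0.9857 mol
mass = 0.9857 × 776.10 = 765.0 g

765 g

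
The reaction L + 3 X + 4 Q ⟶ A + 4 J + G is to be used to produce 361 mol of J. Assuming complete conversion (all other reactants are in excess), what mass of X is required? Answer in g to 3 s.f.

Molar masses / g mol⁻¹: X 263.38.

71300 g

n(J) = 361.0 mol
n(X) = (3/4) × 361.0 = 270.8 mol
mass = 270.8 × 263.38 = 71320 g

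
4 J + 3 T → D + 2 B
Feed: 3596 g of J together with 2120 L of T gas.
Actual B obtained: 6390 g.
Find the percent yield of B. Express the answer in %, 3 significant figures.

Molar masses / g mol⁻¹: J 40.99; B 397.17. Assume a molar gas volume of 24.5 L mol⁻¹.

n(J) = 3596 / 40.99 = 87.73 mol
n(T) = 2120 / 24.5 = 86.53 mol
n/ν → J: 21.93, T: 28.84; J is limiting.
theoretical n(B) = (2/4) × 87.73 = 43.87 mol → 17420 g
% yield = 6390 / 17420 × 100 = 36.68 %

36.7 %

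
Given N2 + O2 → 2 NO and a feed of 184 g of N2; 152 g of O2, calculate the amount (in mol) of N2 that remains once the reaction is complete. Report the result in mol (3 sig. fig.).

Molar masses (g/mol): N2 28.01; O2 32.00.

1.82 mol

n(N2) = 184.0 / 28.01 = 6.569 mol
n(O2) = 152.0 / 32.00 = 4.750 mol
n/ν for N2 = 6.569/1 = 6.569
n/ν for O2 = 4.750/1 = 4.750
Smallest n/ν is O2 → limiting reagent.
N2 consumed = (1/1) × 4.750 = 4.750 mol
N2 remaining = 6.569 − 4.750 = 1.819 mol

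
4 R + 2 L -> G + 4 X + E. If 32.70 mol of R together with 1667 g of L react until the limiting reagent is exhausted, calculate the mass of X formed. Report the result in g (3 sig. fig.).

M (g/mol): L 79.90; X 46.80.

n(R) = 32.70 mol
n(L) = 1667 / 79.90 = 20.86 mol
n/ν for R = 32.70/4 = 8.175
n/ν for L = 20.86/2 = 10.43
Smallest n/ν is R → limiting reagent.
n(X) = (4/4) × 32.70 = 32.70 mol
mass = 32.70 × 46.80 = 1530 g

1530 g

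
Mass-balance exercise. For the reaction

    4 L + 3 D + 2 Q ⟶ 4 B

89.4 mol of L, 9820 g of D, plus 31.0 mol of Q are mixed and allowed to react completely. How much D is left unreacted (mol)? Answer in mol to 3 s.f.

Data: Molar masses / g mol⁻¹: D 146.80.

20.4 mol

n(L) = 89.40 mol
n(D) = 9820 / 146.80 = 66.89 mol
n(Q) = 31.00 mol
n/ν for L = 89.40/4 = 22.35
n/ν for D = 66.89/3 = 22.30
n/ν for Q = 31.00/2 = 15.50
Smallest n/ν is Q → limiting reagent.
D consumed = (3/2) × 31.00 = 46.50 mol
D remaining = 66.89 − 46.50 = 20.39 mol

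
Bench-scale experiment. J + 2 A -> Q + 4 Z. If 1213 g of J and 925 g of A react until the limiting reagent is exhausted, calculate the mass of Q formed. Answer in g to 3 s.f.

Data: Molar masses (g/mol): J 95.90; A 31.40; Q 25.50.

323 g

n(J) = 1213 / 95.90 = 12.65 mol
n(A) = 925.0 / 31.40 = 29.46 mol
n/ν → J: 12.65, A: 14.73; J is limiting.
n(Q) = (1/1) × 12.65 = 12.65 mol
mass = 12.65 × 25.50 = 322.6 g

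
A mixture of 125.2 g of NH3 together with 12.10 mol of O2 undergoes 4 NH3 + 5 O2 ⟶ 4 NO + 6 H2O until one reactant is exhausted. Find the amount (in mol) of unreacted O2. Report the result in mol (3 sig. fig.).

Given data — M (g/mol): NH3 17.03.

n(NH3) = 125.2 / 17.03 = 7.352 mol
n(O2) = 12.10 mol
n/ν → NH3: 1.838, O2: 2.420; NH3 is limiting.
O2 consumed = (5/4) × 7.352 = 9.190 mol
O2 remaining = 12.10 − 9.190 = 2.910 mol

2.91 mol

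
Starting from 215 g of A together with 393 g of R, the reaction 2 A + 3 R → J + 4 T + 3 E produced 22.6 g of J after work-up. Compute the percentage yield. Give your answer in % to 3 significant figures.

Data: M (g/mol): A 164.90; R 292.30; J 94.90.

53.1 %

n(A) = 215.0 / 164.90 = 1.304 mol
n(R) = 393.0 / 292.30 = 1.345 mol
n/ν → A: 0.6520, R: 0.4483; R is limiting.
theoretical n(J) = (1/3) × 1.345 = 0.4483 mol → 42.54 g
% yield = 22.6 / 42.54 × 100 = 53.13 %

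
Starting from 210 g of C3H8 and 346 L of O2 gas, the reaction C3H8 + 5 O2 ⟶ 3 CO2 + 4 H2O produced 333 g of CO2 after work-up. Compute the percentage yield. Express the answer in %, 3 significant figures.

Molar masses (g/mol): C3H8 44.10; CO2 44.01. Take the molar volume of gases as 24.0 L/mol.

n(C3H8) = 210.0 / 44.10 = 4.762 mol
n(O2) = 346.0 / 24.0 = 14.42 mol
n/ν → C3H8: 4.762, O2: 2.884; O2 is limiting.
theoretical n(CO2) = (3/5) × 14.42 = 8.652 mol → 380.8 g
% yield = 333 / 380.8 × 100 = 87.45 %

87.5 %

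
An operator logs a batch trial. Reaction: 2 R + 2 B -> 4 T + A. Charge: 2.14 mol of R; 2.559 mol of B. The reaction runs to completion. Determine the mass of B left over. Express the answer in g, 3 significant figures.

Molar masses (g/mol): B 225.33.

94.4 g

n(R) = 2.140 mol
n(B) = 2.559 mol
n/ν → R: 1.070, B: 1.280; R is limiting.
B consumed = (2/2) × 2.140 = 2.140 mol
B remaining = 2.559 − 2.140 = 0.4190 mol
mass = 0.4190 × 225.33 = 94.41 g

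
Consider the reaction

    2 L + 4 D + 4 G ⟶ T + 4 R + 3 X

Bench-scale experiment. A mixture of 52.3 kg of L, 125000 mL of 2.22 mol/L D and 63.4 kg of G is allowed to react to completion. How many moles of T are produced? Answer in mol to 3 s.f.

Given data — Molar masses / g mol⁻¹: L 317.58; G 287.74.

55.1 mol

n(L) = 52.30×1000 / 317.58 = 164.7 mol
n(D) = 2.22 × 125000/1000 = 277.5 mol
n(G) = 63.40×1000 / 287.74 = 220.3 mol
n/ν for L = 164.7/2 = 82.35
n/ν for D = 277.5/4 = 69.38
n/ν for G = 220.3/4 = 55.08
Smallest n/ν is G → limiting reagent.
n(T) = (1/4) × 220.3 = 55.08 mol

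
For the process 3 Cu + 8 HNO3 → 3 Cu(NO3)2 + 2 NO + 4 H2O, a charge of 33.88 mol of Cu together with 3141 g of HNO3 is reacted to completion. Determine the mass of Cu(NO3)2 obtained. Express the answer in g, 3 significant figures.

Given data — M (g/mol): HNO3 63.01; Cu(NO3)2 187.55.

3510 g

n(Cu) = 33.88 mol
n(HNO3) = 3141 / 63.01 = 49.85 mol
n/ν for Cu = 33.88/3 = 11.29
n/ν for HNO3 = 49.85/8 = 6.231
Smallest n/ν is HNO3 → limiting reagent.
n(Cu(NO3)2) = (3/8) × 49.85 = 18.69 mol
mass = 18.69 × 187.55 = 3505 g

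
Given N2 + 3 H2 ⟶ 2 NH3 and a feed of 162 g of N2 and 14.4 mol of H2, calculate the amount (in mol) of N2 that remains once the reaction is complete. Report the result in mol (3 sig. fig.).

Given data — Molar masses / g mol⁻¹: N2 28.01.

n(N2) = 162.0 / 28.01 = 5.784 mol
n(H2) = 14.40 mol
n/ν → N2: 5.784, H2: 4.800; H2 is limiting.
N2 consumed = (1/3) × 14.40 = 4.800 mol
N2 remaining = 5.784 − 4.800 = 0.9840 mol

0.984 mol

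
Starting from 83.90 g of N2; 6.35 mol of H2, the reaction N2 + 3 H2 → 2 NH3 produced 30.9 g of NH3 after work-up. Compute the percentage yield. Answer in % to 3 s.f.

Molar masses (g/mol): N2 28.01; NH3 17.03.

42.9 %

n(N2) = 83.90 / 28.01 = 2.995 mol
n(H2) = 6.350 mol
n/ν for N2 = 2.995/1 = 2.995
n/ν for H2 = 6.350/3 = 2.117
Smallest n/ν is H2 → limiting reagent.
theoretical n(NH3) = (2/3) × 6.350 = 4.233 mol → 72.09 g
% yield = 30.9 / 72.09 × 100 = 42.86 %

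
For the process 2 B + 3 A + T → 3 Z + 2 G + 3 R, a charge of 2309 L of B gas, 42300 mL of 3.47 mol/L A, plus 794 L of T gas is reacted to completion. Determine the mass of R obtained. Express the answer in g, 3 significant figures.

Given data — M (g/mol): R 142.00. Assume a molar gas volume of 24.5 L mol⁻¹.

13800 g

n(B) = 2309 / 24.5 = 94.24 mol
n(A) = 3.47 × 42300/1000 = 146.8 mol
n(T) = 794.0 / 24.5 = 32.41 mol
n/ν for B = 94.24/2 = 47.12
n/ν for A = 146.8/3 = 48.93
n/ν for T = 32.41/1 = 32.41
Smallest n/ν is T → limiting reagent.
n(R) = (3/1) × 32.41 = 97.23 mol
mass = 97.23 × 142.00 = 13810 g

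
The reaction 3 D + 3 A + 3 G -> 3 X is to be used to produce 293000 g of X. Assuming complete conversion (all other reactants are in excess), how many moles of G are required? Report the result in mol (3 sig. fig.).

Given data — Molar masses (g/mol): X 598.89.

489 mol

n(X) = 293000 / 598.89 = 489.2 mol
n(G) = (3/3) × 489.2 = 489.2 mol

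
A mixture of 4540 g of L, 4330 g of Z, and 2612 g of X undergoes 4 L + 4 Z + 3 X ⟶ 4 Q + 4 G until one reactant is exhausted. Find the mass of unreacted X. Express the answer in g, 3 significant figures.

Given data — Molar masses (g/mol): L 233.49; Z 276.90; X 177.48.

n(L) = 4540 / 233.49 = 19.44 mol
n(Z) = 4330 / 276.90 = 15.64 mol
n(X) = 2612 / 177.48 = 14.72 mol
n/ν for L = 19.44/4 = 4.860
n/ν for Z = 15.64/4 = 3.910
n/ν for X = 14.72/3 = 4.907
Smallest n/ν is Z → limiting reagent.
X consumed = (3/4) × 15.64 = 11.73 mol
X remaining = 14.72 − 11.73 = 2.990 mol
mass = 2.990 × 177.48 = 530.7 g

531 g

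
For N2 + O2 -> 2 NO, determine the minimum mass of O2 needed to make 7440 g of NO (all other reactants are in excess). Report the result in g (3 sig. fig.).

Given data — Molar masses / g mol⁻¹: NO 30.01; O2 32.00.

n(NO) = 7440 / 30.01 = 247.9 mol
n(O2) = (1/2) × 247.9 = 124.0 mol
mass = 124.0 × 32.00 = 3968 g

3970 g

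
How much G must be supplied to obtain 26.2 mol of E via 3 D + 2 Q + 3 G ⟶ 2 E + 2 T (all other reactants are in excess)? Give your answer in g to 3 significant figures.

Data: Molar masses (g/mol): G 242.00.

n(E) = 26.20 mol
n(G) = (3/2) × 26.20 = 39.30 mol
mass = 39.30 × 242.00 = 9511 g

9510 g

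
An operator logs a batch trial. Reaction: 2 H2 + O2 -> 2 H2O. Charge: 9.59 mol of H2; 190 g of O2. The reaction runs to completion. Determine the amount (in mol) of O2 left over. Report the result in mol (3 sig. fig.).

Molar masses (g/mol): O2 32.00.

n(H2) = 9.590 mol
n(O2) = 190.0 / 32.00 = 5.938 mol
n/ν for H2 = 9.590/2 = 4.795
n/ν for O2 = 5.938/1 = 5.938
Smallest n/ν is H2 → limiting reagent.
O2 consumed = (1/2) × 9.590 = 4.795 mol
O2 remaining = 5.938 − 4.795 = 1.143 mol

1.14 mol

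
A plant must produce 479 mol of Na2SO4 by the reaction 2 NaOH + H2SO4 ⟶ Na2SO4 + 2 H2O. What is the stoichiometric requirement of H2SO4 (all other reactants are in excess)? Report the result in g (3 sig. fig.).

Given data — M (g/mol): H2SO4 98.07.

47000 g

n(Na2SO4) = 479.0 mol
n(H2SO4) = (1/1) × 479.0 = 479.0 mol
mass = 479.0 × 98.07 = 46980 g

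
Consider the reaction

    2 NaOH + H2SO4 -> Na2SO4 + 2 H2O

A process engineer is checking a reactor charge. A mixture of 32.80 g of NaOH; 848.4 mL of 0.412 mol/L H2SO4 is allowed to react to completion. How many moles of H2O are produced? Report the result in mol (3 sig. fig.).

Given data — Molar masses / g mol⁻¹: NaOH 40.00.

n(NaOH) = 32.80 / 40.00 = 0.8200 mol
n(H2SO4) = 0.412 × 848.4/1000 = 0.3495 mol
n/ν for NaOH = 0.8200/2 = 0.4100
n/ν for H2SO4 = 0.3495/1 = 0.3495
Smallest n/ν is H2SO4 → limiting reagent.
n(H2O) = (2/1) × 0.3495 = 0.6990 mol

0.699 mol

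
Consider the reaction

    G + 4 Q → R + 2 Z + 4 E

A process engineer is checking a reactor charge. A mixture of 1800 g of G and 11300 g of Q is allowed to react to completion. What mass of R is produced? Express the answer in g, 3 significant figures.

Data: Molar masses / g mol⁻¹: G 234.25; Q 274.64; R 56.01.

430 g

n(G) = 1800 / 234.25 = 7.684 mol
n(Q) = 11300 / 274.64 = 41.14 mol
n/ν → G: 7.684, Q: 10.29; G is limiting.
n(R) = (1/1) × 7.684 = 7.684 mol
mass = 7.684 × 56.01 = 430.4 g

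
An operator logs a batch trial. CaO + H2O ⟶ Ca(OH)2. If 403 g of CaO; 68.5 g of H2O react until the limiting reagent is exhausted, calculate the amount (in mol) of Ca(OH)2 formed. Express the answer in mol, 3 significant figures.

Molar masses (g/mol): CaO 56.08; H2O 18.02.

n(CaO) = 403.0 / 56.08 = 7.186 mol
n(H2O) = 68.50 / 18.02 = 3.801 mol
n/ν for CaO = 7.186/1 = 7.186
n/ν for H2O = 3.801/1 = 3.801
Smallest n/ν is H2O → limiting reagent.
n(Ca(OH)2) = (1/1) × 3.801 = 3.801 mol

3.80 mol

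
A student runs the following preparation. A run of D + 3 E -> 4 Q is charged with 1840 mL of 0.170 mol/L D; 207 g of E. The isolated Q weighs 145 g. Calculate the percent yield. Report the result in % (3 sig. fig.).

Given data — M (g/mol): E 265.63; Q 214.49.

n(D) = 0.170 × 1840/1000 = 0.3128 mol
n(E) = 207.0 / 265.63 = 0.7793 mol
n/ν for D = 0.3128/1 = 0.3128
n/ν for E = 0.7793/3 = 0.2598
Smallest n/ν is E → limiting reagent.
theoretical n(Q) = (4/3) × 0.7793 = 1.039 mol → 222.9 g
% yield = 145 / 222.9 × 100 = 65.05 %

65.1 %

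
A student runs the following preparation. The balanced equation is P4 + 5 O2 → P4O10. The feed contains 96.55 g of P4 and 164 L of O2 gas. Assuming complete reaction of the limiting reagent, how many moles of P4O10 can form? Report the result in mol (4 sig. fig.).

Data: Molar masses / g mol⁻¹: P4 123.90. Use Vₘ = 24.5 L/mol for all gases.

0.7793 mol

n(P4) = 96.55 / 123.90 = 0.7793 mol
n(O2) = 164.0 / 24.5 = 6.694 mol
n/ν for P4 = 0.7793/1 = 0.7793
n/ν for O2 = 6.694/5 = 1.339
Smallest n/ν is P4 → limiting reagent.
n(P4O10) = (1/1) × 0.7793 = 0.7793 mol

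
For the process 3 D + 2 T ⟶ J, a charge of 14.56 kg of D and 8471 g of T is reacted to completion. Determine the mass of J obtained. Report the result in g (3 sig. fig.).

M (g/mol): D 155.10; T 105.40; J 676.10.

n(D) = 14.56×1000 / 155.10 = 93.87 mol
n(T) = 8471 / 105.40 = 80.37 mol
n/ν for D = 93.87/3 = 31.29
n/ν for T = 80.37/2 = 40.19
Smallest n/ν is D → limiting reagent.
n(J) = (1/3) × 93.87 = 31.29 mol
mass = 31.29 × 676.10 = 21160 g

21200 g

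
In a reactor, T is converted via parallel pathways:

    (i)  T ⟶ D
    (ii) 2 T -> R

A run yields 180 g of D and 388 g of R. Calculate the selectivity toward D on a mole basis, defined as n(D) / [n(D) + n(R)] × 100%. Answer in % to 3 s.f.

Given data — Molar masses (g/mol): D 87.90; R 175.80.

n(D) = 180 / 87.90 = 2.048 mol
n(R) = 388 / 175.80 = 2.207 mol
selectivity = 2.048/(2.048+2.207) × 100 = 48.13 %

48.1 %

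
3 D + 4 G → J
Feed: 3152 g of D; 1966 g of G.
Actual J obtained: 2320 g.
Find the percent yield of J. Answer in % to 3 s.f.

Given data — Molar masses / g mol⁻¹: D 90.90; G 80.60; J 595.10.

n(D) = 3152 / 90.90 = 34.68 mol
n(G) = 1966 / 80.60 = 24.39 mol
n/ν → D: 11.56, G: 6.098; G is limiting.
theoretical n(J) = (1/4) × 24.39 = 6.098 mol → 3629 g
% yield = 2320 / 3629 × 100 = 63.93 %

63.9 %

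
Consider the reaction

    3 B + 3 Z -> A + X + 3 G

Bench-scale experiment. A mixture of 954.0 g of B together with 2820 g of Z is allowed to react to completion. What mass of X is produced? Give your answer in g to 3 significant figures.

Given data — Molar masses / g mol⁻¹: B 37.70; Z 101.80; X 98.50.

831 g

n(B) = 954.0 / 37.70 = 25.31 mol
n(Z) = 2820 / 101.80 = 27.70 mol
n/ν for B = 25.31/3 = 8.437
n/ν for Z = 27.70/3 = 9.233
Smallest n/ν is B → limiting reagent.
n(X) = (1/3) × 25.31 = 8.437 mol
mass = 8.437 × 98.50 = 831.0 g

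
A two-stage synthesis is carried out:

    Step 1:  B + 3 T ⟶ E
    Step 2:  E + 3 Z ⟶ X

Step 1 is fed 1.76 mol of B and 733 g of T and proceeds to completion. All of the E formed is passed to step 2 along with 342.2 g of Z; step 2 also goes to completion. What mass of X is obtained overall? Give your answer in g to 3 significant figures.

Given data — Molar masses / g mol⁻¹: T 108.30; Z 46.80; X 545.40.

960 g

Step 1:
n(B) = 1.760 mol
n(T) = 733.0 / 108.30 = 6.768 mol
n/ν for B = 1.760/1 = 1.760
n/ν for T = 6.768/3 = 2.256
Smallest n/ν is B → limiting reagent.
n(E) produced = (1/1) × 1.760 = 1.760 mol
Step 2:
n(E) available = 1.760 mol
n(Z) = 342.2 / 46.80 = 7.312 mol
n/ν for E = 1.760/1 = 1.760
n/ν for Z = 7.312/3 = 2.437
Smallest n/ν is E → limiting reagent.
n(X) = (1/1) × 1.760 = 1.760 mol
mass = 1.760 × 545.40 = 959.9 g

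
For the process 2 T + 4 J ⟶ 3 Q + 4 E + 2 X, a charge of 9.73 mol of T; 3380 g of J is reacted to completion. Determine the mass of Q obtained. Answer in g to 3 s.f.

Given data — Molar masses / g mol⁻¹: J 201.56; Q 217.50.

n(T) = 9.730 mol
n(J) = 3380 / 201.56 = 16.77 mol
n/ν → T: 4.865, J: 4.193; J is limiting.
n(Q) = (3/4) × 16.77 = 12.58 mol
mass = 12.58 × 217.50 = 2736 g

2740 g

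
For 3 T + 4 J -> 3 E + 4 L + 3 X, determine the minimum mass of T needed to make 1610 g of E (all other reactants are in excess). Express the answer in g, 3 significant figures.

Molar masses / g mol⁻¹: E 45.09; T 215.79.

n(E) = 1610 / 45.09 = 35.71 mol
n(T) = (3/3) × 35.71 = 35.71 mol
mass = 35.71 × 215.79 = 7706 g

7710 g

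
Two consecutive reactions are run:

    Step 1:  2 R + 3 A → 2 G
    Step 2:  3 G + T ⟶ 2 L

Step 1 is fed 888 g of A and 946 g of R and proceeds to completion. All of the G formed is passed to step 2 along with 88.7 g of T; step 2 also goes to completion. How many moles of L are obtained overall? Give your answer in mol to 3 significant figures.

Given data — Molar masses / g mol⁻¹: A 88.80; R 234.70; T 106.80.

1.66 mol

Step 1:
n(A) = 888.0 / 88.80 = 10.00 mol
n(R) = 946.0 / 234.70 = 4.031 mol
n/ν for A = 10.00/3 = 3.333
n/ν for R = 4.031/2 = 2.016
Smallest n/ν is R → limiting reagent.
n(G) produced = (2/2) × 4.031 = 4.031 mol
Step 2:
n(G) available = 4.031 mol
n(T) = 88.70 / 106.80 = 0.8305 mol
n/ν for G = 4.031/3 = 1.344
n/ν for T = 0.8305/1 = 0.8305
Smallest n/ν is T → limiting reagent.
n(L) = (2/1) × 0.8305 = 1.661 mol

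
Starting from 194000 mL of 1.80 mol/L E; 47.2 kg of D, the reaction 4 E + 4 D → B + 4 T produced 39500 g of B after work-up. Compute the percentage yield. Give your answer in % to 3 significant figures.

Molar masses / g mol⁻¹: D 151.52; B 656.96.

77.2 %

n(E) = 1.80 × 194000/1000 = 349.2 mol
n(D) = 47.20×1000 / 151.52 = 311.5 mol
n/ν for E = 349.2/4 = 87.30
n/ν for D = 311.5/4 = 77.88
Smallest n/ν is D → limiting reagent.
theoretical n(B) = (1/4) × 311.5 = 77.88 mol → 51160 g
% yield = 39500 / 51160 × 100 = 77.21 %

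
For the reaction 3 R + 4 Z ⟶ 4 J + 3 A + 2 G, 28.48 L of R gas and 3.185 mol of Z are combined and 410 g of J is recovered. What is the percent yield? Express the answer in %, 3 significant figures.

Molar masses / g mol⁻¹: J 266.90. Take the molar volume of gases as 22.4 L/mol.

90.6 %

n(R) = 28.48 / 22.4 = 1.271 mol
n(Z) = 3.185 mol
n/ν → R: 0.4237, Z: 0.7963; R is limiting.
theoretical n(J) = (4/3) × 1.271 = 1.695 mol → 452.4 g
% yield = 410 / 452.4 × 100 = 90.63 %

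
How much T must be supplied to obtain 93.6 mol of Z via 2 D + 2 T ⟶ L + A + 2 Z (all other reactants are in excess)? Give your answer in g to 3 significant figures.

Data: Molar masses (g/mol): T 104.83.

9810 g

n(Z) = 93.60 mol
n(T) = (2/2) × 93.60 = 93.60 mol
mass = 93.60 × 104.83 = 9812 g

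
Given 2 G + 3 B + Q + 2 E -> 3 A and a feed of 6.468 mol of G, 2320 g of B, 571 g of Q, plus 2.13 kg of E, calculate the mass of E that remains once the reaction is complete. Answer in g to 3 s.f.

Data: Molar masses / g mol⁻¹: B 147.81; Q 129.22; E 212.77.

n(G) = 6.468 mol
n(B) = 2320 / 147.81 = 15.70 mol
n(Q) = 571.0 / 129.22 = 4.419 mol
n(E) = 2.130×1000 / 212.77 = 10.01 mol
n/ν for G = 6.468/2 = 3.234
n/ν for B = 15.70/3 = 5.233
n/ν for Q = 4.419/1 = 4.419
n/ν for E = 10.01/2 = 5.005
Smallest n/ν is G → limiting reagent.
E consumed = (2/2) × 6.468 = 6.468 mol
E remaining = 10.01 − 6.468 = 3.542 mol
mass = 3.542 × 212.77 = 753.6 g

754 g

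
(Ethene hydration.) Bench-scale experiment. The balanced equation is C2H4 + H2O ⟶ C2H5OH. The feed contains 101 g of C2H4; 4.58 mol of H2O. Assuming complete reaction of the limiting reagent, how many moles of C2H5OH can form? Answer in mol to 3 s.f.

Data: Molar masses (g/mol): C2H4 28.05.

3.60 mol

n(C2H4) = 101.0 / 28.05 = 3.601 mol
n(H2O) = 4.580 mol
n/ν for C2H4 = 3.601/1 = 3.601
n/ν for H2O = 4.580/1 = 4.580
Smallest n/ν is C2H4 → limiting reagent.
n(C2H5OH) = (1/1) × 3.601 = 3.601 mol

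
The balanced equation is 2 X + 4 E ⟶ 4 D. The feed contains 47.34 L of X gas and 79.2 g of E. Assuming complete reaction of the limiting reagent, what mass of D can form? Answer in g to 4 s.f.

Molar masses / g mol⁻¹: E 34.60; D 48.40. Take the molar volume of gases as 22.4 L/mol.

110.8 g

n(X) = 47.34 / 22.4 = 2.113 mol
n(E) = 79.20 / 34.60 = 2.289 mol
n/ν → X: 1.057, E: 0.5723; E is limiting.
n(D) = (4/4) × 2.289 = 2.289 mol
mass = 2.289 × 48.40 = 110.8 g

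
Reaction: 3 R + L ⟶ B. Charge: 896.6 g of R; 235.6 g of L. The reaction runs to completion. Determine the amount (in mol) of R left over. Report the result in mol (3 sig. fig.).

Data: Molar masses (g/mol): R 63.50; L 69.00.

3.88 mol

n(R) = 896.6 / 63.50 = 14.12 mol
n(L) = 235.6 / 69.00 = 3.414 mol
n/ν for R = 14.12/3 = 4.707
n/ν for L = 3.414/1 = 3.414
Smallest n/ν is L → limiting reagent.
R consumed = (3/1) × 3.414 = 10.24 mol
R remaining = 14.12 − 10.24 = 3.880 mol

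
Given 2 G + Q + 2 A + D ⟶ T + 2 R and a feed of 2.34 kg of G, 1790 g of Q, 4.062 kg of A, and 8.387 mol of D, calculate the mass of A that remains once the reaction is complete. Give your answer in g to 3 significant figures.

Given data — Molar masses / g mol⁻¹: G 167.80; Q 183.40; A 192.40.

n(G) = 2.340×1000 / 167.80 = 13.95 mol
n(Q) = 1790 / 183.40 = 9.760 mol
n(A) = 4.062×1000 / 192.40 = 21.11 mol
n(D) = 8.387 mol
n/ν → G: 6.975, Q: 9.760, A: 10.56, D: 8.387; G is limiting.
A consumed = (2/2) × 13.95 = 13.95 mol
A remaining = 21.11 − 13.95 = 7.160 mol
mass = 7.160 × 192.40 = 1378 g

1380 g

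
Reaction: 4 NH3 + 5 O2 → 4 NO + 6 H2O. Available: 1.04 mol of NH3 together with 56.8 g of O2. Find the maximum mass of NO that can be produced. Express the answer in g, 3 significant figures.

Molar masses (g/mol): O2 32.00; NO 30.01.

31.2 g

n(NH3) = 1.040 mol
n(O2) = 56.80 / 32.00 = 1.775 mol
n/ν for NH3 = 1.040/4 = 0.2600
n/ν for O2 = 1.775/5 = 0.3550
Smallest n/ν is NH3 → limiting reagent.
n(NO) = (4/4) × 1.040 = 1.040 mol
mass = 1.040 × 30.01 = 31.21 g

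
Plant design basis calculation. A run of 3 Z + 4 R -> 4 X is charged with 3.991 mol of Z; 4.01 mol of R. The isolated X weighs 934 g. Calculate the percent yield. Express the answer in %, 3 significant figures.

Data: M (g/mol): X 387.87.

n(Z) = 3.991 mol
n(R) = 4.010 mol
n/ν → Z: 1.330, R: 1.003; R is limiting.
theoretical n(X) = (4/4) × 4.010 = 4.010 mol → 1555 g
% yield = 934 / 1555 × 100 = 60.06 %

60.1 %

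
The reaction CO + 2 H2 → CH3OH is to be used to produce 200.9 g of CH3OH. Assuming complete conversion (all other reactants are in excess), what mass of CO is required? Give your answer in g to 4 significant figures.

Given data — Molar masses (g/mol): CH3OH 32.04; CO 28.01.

n(CH3OH) = 200.9 / 32.04 = 6.270 mol
n(CO) = (1/1) × 6.270 = 6.270 mol
mass = 6.270 × 28.01 = 175.6 g

175.6 g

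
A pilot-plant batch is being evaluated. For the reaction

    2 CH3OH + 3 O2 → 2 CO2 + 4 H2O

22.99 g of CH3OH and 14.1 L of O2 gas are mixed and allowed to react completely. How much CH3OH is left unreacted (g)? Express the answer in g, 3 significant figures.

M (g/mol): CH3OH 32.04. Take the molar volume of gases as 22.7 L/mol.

9.72 g

n(CH3OH) = 22.99 / 32.04 = 0.7175 mol
n(O2) = 14.10 / 22.7 = 0.6211 mol
n/ν → CH3OH: 0.3588, O2: 0.2070; O2 is limiting.
CH3OH consumed = (2/3) × 0.6211 = 0.4141 mol
CH3OH remaining = 0.7175 − 0.4141 = 0.3034 mol
mass = 0.3034 × 32.04 = 9.721 g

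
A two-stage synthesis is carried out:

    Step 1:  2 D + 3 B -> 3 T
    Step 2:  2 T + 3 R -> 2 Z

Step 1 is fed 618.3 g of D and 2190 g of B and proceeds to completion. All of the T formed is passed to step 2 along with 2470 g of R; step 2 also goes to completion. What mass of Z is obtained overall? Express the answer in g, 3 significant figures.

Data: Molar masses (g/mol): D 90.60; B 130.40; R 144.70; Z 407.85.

4180 g

Step 1:
n(D) = 618.3 / 90.60 = 6.825 mol
n(B) = 2190 / 130.40 = 16.79 mol
n/ν → D: 3.413, B: 5.597; D is limiting.
n(T) produced = (3/2) × 6.825 = 10.24 mol
Step 2:
n(T) available = 10.24 mol
n(R) = 2470 / 144.70 = 17.07 mol
n/ν → T: 5.120, R: 5.690; T is limiting.
n(Z) = (2/2) × 10.24 = 10.24 mol
mass = 10.24 × 407.85 = 4176 g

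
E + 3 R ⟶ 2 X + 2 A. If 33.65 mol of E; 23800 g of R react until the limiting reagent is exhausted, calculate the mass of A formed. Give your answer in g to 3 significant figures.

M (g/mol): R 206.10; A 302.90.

20400 g

n(E) = 33.65 mol
n(R) = 23800 / 206.10 = 115.5 mol
n/ν → E: 33.65, R: 38.50; E is limiting.
n(A) = (2/1) × 33.65 = 67.30 mol
mass = 67.30 × 302.90 = 20390 g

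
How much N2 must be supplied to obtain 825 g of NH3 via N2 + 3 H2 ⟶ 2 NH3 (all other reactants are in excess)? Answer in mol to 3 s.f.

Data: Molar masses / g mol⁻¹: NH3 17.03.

n(NH3) = 825 / 17.03 = 48.44 mol
n(N2) = (1/2) × 48.44 = 24.22 mol

24.2 mol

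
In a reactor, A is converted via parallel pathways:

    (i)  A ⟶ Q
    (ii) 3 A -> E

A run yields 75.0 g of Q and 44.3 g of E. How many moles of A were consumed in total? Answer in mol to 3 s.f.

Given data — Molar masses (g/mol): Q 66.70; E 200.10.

n(Q) = 75.0 / 66.70 = 1.124 mol
n(E) = 44.3 / 200.10 = 0.2214 mol
n(A) via (i) = (1/1)×1.124 = 1.124 mol
n(A) via (ii) = (3/1)×0.2214 = 0.6642 mol
total n(A) = 1.124 + 0.6642 = 1.788 mol

1.79 mol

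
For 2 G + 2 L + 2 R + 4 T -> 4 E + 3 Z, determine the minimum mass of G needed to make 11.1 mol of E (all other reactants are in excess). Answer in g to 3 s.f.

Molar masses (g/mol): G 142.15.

n(E) = 11.10 mol
n(G) = (2/4) × 11.10 = 5.550 mol
mass = 5.550 × 142.15 = 788.9 g

789 g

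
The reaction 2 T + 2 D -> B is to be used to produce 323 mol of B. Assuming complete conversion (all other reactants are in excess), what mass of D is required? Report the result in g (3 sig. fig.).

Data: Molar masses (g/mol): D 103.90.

67100 g

n(B) = 323.0 mol
n(D) = (2/1) × 323.0 = 646.0 mol
mass = 646.0 × 103.90 = 67120 g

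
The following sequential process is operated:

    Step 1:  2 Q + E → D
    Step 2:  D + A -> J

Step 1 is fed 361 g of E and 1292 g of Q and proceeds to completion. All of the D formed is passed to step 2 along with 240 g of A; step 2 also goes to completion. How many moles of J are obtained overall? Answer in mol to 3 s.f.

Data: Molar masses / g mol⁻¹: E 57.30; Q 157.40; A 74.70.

3.21 mol

Step 1:
n(E) = 361.0 / 57.30 = 6.300 mol
n(Q) = 1292 / 157.40 = 8.208 mol
n/ν for E = 6.300/1 = 6.300
n/ν for Q = 8.208/2 = 4.104
Smallest n/ν is Q → limiting reagent.
n(D) produced = (1/2) × 8.208 = 4.104 mol
Step 2:
n(D) available = 4.104 mol
n(A) = 240.0 / 74.70 = 3.213 mol
n/ν for D = 4.104/1 = 4.104
n/ν for A = 3.213/1 = 3.213
Smallest n/ν is A → limiting reagent.
n(J) = (1/1) × 3.213 = 3.213 mol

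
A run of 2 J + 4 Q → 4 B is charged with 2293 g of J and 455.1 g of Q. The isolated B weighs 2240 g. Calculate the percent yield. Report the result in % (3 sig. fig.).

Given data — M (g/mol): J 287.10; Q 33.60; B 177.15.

93.4 %

n(J) = 2293 / 287.10 = 7.987 mol
n(Q) = 455.1 / 33.60 = 13.54 mol
n/ν → J: 3.994, Q: 3.385; Q is limiting.
theoretical n(B) = (4/4) × 13.54 = 13.54 mol → 2399 g
% yield = 2240 / 2399 × 100 = 93.37 %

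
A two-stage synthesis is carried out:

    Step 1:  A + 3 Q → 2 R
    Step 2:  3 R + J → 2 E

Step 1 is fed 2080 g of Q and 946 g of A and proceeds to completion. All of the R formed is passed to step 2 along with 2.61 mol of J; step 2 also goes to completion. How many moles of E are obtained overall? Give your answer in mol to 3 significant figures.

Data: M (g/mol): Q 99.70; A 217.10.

Step 1:
n(Q) = 2080 / 99.70 = 20.86 mol
n(A) = 946.0 / 217.10 = 4.357 mol
n/ν → Q: 6.953, A: 4.357; A is limiting.
n(R) produced = (2/1) × 4.357 = 8.714 mol
Step 2:
n(R) available = 8.714 mol
n(J) = 2.610 mol
n/ν → R: 2.905, J: 2.610; J is limiting.
n(E) = (2/1) × 2.610 = 5.220 mol

5.22 mol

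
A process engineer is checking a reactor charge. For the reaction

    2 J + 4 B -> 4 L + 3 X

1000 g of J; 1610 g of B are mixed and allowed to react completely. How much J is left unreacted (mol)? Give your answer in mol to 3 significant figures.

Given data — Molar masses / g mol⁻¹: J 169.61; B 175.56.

n(J) = 1000 / 169.61 = 5.896 mol
n(B) = 1610 / 175.56 = 9.171 mol
n/ν for J = 5.896/2 = 2.948
n/ν for B = 9.171/4 = 2.293
Smallest n/ν is B → limiting reagent.
J consumed = (2/4) × 9.171 = 4.586 mol
J remaining = 5.896 − 4.586 = 1.310 mol

1.31 mol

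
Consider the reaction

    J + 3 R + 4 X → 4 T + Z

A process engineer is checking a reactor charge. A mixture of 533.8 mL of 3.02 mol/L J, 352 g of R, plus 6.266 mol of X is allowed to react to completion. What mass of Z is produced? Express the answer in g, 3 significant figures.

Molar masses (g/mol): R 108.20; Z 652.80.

n(J) = 3.02 × 533.8/1000 = 1.612 mol
n(R) = 352.0 / 108.20 = 3.253 mol
n(X) = 6.266 mol
n/ν → J: 1.612, R: 1.084, X: 1.567; R is limiting.
n(Z) = (1/3) × 3.253 = 1.084 mol
mass = 1.084 × 652.80 = 707.6 g

708 g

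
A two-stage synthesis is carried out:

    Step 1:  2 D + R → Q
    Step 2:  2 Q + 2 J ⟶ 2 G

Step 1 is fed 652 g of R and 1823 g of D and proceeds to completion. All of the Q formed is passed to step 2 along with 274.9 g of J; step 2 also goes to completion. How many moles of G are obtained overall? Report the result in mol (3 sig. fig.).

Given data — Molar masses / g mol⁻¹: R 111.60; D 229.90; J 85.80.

3.20 mol

Step 1:
n(R) = 652.0 / 111.60 = 5.842 mol
n(D) = 1823 / 229.90 = 7.930 mol
n/ν for R = 5.842/1 = 5.842
n/ν for D = 7.930/2 = 3.965
Smallest n/ν is D → limiting reagent.
n(Q) produced = (1/2) × 7.930 = 3.965 mol
Step 2:
n(Q) available = 3.965 mol
n(J) = 274.9 / 85.80 = 3.204 mol
n/ν for Q = 3.965/2 = 1.983
n/ν for J = 3.204/2 = 1.602
Smallest n/ν is J → limiting reagent.
n(G) = (2/2) × 3.204 = 3.204 mol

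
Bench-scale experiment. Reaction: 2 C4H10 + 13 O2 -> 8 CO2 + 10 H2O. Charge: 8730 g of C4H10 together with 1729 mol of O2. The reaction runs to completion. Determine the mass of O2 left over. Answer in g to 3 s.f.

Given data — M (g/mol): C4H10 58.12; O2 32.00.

n(C4H10) = 8730 / 58.12 = 150.2 mol
n(O2) = 1729 mol
n/ν for C4H10 = 150.2/2 = 75.10
n/ν for O2 = 1729/13 = 133.0
Smallest n/ν is C4H10 → limiting reagent.
O2 consumed = (13/2) × 150.2 = 976.3 mol
O2 remaining = 1729 − 976.3 = 752.7 mol
mass = 752.7 × 32.00 = 24090 g

24100 g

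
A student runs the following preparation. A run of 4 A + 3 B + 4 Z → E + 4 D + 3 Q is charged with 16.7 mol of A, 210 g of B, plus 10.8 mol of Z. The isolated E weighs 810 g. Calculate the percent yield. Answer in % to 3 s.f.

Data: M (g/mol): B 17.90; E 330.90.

n(A) = 16.70 mol
n(B) = 210.0 / 17.90 = 11.73 mol
n(Z) = 10.80 mol
n/ν → A: 4.175, B: 3.910, Z: 2.700; Z is limiting.
theoretical n(E) = (1/4) × 10.80 = 2.700 mol → 893.4 g
% yield = 810 / 893.4 × 100 = 90.66 %

90.7 %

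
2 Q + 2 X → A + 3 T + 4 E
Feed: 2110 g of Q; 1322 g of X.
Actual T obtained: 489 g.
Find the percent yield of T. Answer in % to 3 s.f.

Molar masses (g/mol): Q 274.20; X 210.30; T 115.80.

44.8 %

n(Q) = 2110 / 274.20 = 7.695 mol
n(X) = 1322 / 210.30 = 6.286 mol
n/ν → Q: 3.848, X: 3.143; X is limiting.
theoretical n(T) = (3/2) × 6.286 = 9.429 mol → 1092 g
% yield = 489 / 1092 × 100 = 44.78 %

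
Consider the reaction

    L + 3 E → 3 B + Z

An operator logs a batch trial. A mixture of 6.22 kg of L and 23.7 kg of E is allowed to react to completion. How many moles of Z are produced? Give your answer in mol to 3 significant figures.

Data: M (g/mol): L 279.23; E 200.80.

n(L) = 6.220×1000 / 279.23 = 22.28 mol
n(E) = 23.70×1000 / 200.80 = 118.0 mol
n/ν for L = 22.28/1 = 22.28
n/ν for E = 118.0/3 = 39.33
Smallest n/ν is L → limiting reagent.
n(Z) = (1/1) × 22.28 = 22.28 mol

22.3 mol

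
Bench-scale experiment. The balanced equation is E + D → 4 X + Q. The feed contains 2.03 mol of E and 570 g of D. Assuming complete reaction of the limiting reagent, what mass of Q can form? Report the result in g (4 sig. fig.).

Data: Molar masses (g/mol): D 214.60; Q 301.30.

611.6 g

n(E) = 2.030 mol
n(D) = 570.0 / 214.60 = 2.656 mol
n/ν for E = 2.030/1 = 2.030
n/ν for D = 2.656/1 = 2.656
Smallest n/ν is E → limiting reagent.
n(Q) = (1/1) × 2.030 = 2.030 mol
mass = 2.030 × 301.30 = 611.6 g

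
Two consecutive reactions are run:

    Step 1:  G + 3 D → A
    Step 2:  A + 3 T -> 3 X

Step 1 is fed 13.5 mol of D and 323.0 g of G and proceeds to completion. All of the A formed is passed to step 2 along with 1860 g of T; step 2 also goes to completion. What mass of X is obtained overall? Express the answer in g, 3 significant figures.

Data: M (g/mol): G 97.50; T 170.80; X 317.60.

3160 g

Step 1:
n(D) = 13.50 mol
n(G) = 323.0 / 97.50 = 3.313 mol
n/ν for D = 13.50/3 = 4.500
n/ν for G = 3.313/1 = 3.313
Smallest n/ν is G → limiting reagent.
n(A) produced = (1/1) × 3.313 = 3.313 mol
Step 2:
n(A) available = 3.313 mol
n(T) = 1860 / 170.80 = 10.89 mol
n/ν for A = 3.313/1 = 3.313
n/ν for T = 10.89/3 = 3.630
Smallest n/ν is A → limiting reagent.
n(X) = (3/1) × 3.313 = 9.939 mol
mass = 9.939 × 317.60 = 3157 g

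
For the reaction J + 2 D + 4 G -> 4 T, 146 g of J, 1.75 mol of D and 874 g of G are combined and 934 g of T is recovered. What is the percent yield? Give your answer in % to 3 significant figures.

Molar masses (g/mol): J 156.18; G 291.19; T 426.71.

72.9 %

n(J) = 146.0 / 156.18 = 0.9348 mol
n(D) = 1.750 mol
n(G) = 874.0 / 291.19 = 3.001 mol
n/ν → J: 0.9348, D: 0.8750, G: 0.7503; G is limiting.
theoretical n(T) = (4/4) × 3.001 = 3.001 mol → 1281 g
% yield = 934 / 1281 × 100 = 72.91 %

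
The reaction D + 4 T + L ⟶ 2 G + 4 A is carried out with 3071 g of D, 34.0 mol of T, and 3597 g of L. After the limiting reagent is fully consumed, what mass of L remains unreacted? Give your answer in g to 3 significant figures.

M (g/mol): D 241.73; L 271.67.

n(D) = 3071 / 241.73 = 12.70 mol
n(T) = 34.00 mol
n(L) = 3597 / 271.67 = 13.24 mol
n/ν for D = 12.70/1 = 12.70
n/ν for T = 34.00/4 = 8.500
n/ν for L = 13.24/1 = 13.24
Smallest n/ν is T → limiting reagent.
L consumed = (1/4) × 34.00 = 8.500 mol
L remaining = 13.24 − 8.500 = 4.740 mol
mass = 4.740 × 271.67 = 1288 g

1290 g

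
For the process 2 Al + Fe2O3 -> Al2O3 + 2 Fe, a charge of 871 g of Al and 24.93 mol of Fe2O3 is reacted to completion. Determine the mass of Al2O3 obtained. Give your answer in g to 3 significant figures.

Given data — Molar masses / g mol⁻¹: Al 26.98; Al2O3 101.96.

n(Al) = 871.0 / 26.98 = 32.28 mol
n(Fe2O3) = 24.93 mol
n/ν for Al = 32.28/2 = 16.14
n/ν for Fe2O3 = 24.93/1 = 24.93
Smallest n/ν is Al → limiting reagent.
n(Al2O3) = (1/2) × 32.28 = 16.14 mol
mass = 16.14 × 101.96 = 1646 g

1650 g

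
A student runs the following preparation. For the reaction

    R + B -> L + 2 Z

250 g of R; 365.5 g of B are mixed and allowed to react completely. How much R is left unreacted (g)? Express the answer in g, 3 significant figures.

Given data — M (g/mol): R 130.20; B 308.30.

n(R) = 250.0 / 130.20 = 1.920 mol
n(B) = 365.5 / 308.30 = 1.186 mol
n/ν for R = 1.920/1 = 1.920
n/ν for B = 1.186/1 = 1.186
Smallest n/ν is B → limiting reagent.
R consumed = (1/1) × 1.186 = 1.186 mol
R remaining = 1.920 − 1.186 = 0.7340 mol
mass = 0.7340 × 130.20 = 95.57 g

95.6 g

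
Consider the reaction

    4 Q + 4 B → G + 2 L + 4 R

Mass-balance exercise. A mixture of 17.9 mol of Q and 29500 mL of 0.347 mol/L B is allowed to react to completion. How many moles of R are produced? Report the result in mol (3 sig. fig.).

10.2 mol

n(Q) = 17.90 mol
n(B) = 0.347 × 29500/1000 = 10.24 mol
n/ν → Q: 4.475, B: 2.560; B is limiting.
n(R) = (4/4) × 10.24 = 10.24 mol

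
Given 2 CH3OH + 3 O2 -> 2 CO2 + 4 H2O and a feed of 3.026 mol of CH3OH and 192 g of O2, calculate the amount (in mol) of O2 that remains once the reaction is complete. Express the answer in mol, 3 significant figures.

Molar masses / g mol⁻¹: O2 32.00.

n(CH3OH) = 3.026 mol
n(O2) = 192.0 / 32.00 = 6.000 mol
n/ν → CH3OH: 1.513, O2: 2.000; CH3OH is limiting.
O2 consumed = (3/2) × 3.026 = 4.539 mol
O2 remaining = 6.000 − 4.539 = 1.461 mol

1.46 mol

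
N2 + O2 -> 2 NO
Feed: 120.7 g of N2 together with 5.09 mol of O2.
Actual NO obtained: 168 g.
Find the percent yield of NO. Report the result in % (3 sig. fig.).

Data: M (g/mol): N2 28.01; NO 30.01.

65.0 %

n(N2) = 120.7 / 28.01 = 4.309 mol
n(O2) = 5.090 mol
n/ν → N2: 4.309, O2: 5.090; N2 is limiting.
theoretical n(NO) = (2/1) × 4.309 = 8.618 mol → 258.6 g
% yield = 168 / 258.6 × 100 = 64.97 %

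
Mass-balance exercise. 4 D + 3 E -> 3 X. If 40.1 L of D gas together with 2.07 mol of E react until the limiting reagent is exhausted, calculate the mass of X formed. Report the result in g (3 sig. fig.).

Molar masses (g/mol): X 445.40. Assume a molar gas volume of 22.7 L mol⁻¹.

590 g

n(D) = 40.10 / 22.7 = 1.767 mol
n(E) = 2.070 mol
n/ν for D = 1.767/4 = 0.4418
n/ν for E = 2.070/3 = 0.6900
Smallest n/ν is D → limiting reagent.
n(X) = (3/4) × 1.767 = 1.325 mol
mass = 1.325 × 445.40 = 590.2 g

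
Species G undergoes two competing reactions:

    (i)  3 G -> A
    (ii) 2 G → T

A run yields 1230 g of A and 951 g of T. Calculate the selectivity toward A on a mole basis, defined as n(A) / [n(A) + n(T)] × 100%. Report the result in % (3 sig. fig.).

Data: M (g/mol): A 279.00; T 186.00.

46.3 %

n(A) = 1230 / 279.00 = 4.409 mol
n(T) = 951 / 186.00 = 5.113 mol
selectivity = 4.409/(4.409+5.113) × 100 = 46.30 %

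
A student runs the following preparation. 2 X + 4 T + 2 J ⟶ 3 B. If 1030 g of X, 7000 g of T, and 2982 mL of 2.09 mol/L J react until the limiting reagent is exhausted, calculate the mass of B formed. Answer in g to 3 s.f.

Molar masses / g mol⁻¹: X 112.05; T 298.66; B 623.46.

n(X) = 1030 / 112.05 = 9.192 mol
n(T) = 7000 / 298.66 = 23.44 mol
n(J) = 2.09 × 2982/1000 = 6.232 mol
n/ν for X = 9.192/2 = 4.596
n/ν for T = 23.44/4 = 5.860
n/ν for J = 6.232/2 = 3.116
Smallest n/ν is J → limiting reagent.
n(B) = (3/2) × 6.232 = 9.348 mol
mass = 9.348 × 623.46 = 5828 g

5830 g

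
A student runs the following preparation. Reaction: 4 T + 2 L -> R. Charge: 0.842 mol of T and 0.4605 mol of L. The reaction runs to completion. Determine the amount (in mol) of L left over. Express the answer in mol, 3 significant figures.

0.0395 mol

n(T) = 0.8420 mol
n(L) = 0.4605 mol
n/ν → T: 0.2105, L: 0.2303; T is limiting.
L consumed = (2/4) × 0.8420 = 0.4210 mol
L remaining = 0.4605 − 0.4210 = 0.03950 mol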